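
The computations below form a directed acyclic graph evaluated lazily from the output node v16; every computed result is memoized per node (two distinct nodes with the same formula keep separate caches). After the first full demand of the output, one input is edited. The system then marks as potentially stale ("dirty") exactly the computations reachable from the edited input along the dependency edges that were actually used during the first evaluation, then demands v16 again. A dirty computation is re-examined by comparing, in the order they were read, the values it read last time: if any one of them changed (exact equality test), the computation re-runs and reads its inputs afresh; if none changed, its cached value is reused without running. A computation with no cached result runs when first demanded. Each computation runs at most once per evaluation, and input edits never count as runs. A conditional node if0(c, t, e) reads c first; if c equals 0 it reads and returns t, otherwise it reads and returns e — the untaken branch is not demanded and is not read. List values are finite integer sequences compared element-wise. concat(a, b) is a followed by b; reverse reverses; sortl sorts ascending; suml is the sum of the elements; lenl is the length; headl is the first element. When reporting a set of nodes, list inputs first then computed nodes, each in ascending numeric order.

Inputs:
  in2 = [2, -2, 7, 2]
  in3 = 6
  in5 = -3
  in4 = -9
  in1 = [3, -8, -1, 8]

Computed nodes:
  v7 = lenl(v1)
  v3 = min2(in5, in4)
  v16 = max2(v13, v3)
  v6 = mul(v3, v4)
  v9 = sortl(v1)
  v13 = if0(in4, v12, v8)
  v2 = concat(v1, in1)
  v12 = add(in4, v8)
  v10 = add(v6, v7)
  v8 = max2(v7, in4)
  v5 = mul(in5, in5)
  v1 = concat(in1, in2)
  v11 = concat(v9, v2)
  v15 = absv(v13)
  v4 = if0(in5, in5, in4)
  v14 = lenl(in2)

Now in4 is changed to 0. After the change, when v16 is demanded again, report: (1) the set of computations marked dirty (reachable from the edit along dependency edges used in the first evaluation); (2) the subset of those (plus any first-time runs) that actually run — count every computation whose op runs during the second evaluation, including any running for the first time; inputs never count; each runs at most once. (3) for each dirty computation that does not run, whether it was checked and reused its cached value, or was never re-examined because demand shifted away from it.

The edit dirties: v3, v8, v13, v16.
5 computations run: v3, v8, v12, v13, v16.
No dirty computation escaped a run.
Note the branch switch — v12 had no cache and runs now for the first time.

First demand of the output computes:
  v1 = concat([3, -8, -1, 8], [2, -2, 7, 2]) = [3, -8, -1, 8, 2, -2, 7, 2]
  v3 = min2(-3, -9) = -9
  v7 = lenl([3, -8, -1, 8, 2, -2, 7, 2]) = 8
  v8 = max2(8, -9) = 8
  v13 = if0(in4=-9 -> else branch v8) = 8
  v16 = max2(8, -9) = 8

After the edit, cleaning proceeds:
  v3: a read changed (in4 -9->0) — executes, giving -3.
  v8: a read changed (in4 -9->0) — executes, giving 8 — identical to its old value.
  v12: had never run; runs now, result 8.
  v13: a read changed (in4 -9->0) — executes, giving 8 — identical to its old value.
  v16: a read changed (v3 -9->-3) — executes, giving 8 — identical to its old value.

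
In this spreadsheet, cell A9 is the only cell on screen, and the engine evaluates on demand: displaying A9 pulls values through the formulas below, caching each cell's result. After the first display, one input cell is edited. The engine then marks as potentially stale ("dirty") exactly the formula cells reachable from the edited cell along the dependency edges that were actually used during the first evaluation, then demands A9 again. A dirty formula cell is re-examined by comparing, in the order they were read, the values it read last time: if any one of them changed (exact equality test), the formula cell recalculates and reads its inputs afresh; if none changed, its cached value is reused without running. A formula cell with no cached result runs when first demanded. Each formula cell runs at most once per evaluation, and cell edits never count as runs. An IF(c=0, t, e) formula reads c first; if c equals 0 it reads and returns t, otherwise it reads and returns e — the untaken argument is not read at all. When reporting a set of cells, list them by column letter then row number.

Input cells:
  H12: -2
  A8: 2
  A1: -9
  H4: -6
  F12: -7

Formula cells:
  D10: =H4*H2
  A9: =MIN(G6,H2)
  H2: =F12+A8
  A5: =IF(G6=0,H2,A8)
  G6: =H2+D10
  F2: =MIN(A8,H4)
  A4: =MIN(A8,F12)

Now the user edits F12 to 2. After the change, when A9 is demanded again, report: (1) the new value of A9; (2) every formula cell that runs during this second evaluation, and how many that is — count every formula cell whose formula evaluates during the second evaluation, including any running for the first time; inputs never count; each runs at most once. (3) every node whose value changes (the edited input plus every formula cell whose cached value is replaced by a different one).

A9 now evaluates to -20.
Run set: A9, D10, G6, H2 (4 run).
Changed values: A9, D10, F12, G6, H2.

Initial pass — values computed on the first demand:
  H2 = -7 + 2 = -5
  D10 = -6 * -5 = 30
  G6 = -5 + 30 = 25
  A9 = MIN(25, -5) = -5

Second demand — change propagation:
  H2: re-runs because F12 -7->2; new result 4.
  D10: re-runs because H2 -5->4; new result -24.
  G6: re-runs because H2 -5->4; D10 30->-24; new result -20.
  A9: re-runs because G6 25->-20; H2 -5->4; new result -20.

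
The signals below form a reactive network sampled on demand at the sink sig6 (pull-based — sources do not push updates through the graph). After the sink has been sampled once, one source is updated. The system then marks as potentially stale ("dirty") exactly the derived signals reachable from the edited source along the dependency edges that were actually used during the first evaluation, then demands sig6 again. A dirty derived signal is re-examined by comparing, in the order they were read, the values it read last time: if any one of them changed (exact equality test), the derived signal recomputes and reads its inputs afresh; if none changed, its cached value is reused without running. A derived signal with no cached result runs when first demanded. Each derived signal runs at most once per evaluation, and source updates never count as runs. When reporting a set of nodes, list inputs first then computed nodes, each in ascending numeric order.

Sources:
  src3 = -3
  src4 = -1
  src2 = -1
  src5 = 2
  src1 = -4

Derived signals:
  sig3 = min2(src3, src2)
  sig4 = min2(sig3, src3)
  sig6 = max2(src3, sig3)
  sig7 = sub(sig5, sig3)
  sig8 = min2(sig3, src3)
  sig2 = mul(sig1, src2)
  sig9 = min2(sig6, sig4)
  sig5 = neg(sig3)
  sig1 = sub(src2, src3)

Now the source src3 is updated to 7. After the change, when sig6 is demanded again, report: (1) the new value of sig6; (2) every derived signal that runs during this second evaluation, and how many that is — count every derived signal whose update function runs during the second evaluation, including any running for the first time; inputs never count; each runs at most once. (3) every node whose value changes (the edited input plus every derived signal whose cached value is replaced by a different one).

Initial pass — values computed on the first demand:
  sig3 = min2(-3, -1) = -3
  sig6 = max2(-3, -3) = -3

Second demand — change propagation:
  sig3: re-runs because src3 -3->7; new result -1.
  sig6: re-runs because src3 -3->7; sig3 -3->-1; new result 7.

sig6 now evaluates to 7.
Run set: sig3, sig6 (2 run).
Changed values: src3, sig3, sig6.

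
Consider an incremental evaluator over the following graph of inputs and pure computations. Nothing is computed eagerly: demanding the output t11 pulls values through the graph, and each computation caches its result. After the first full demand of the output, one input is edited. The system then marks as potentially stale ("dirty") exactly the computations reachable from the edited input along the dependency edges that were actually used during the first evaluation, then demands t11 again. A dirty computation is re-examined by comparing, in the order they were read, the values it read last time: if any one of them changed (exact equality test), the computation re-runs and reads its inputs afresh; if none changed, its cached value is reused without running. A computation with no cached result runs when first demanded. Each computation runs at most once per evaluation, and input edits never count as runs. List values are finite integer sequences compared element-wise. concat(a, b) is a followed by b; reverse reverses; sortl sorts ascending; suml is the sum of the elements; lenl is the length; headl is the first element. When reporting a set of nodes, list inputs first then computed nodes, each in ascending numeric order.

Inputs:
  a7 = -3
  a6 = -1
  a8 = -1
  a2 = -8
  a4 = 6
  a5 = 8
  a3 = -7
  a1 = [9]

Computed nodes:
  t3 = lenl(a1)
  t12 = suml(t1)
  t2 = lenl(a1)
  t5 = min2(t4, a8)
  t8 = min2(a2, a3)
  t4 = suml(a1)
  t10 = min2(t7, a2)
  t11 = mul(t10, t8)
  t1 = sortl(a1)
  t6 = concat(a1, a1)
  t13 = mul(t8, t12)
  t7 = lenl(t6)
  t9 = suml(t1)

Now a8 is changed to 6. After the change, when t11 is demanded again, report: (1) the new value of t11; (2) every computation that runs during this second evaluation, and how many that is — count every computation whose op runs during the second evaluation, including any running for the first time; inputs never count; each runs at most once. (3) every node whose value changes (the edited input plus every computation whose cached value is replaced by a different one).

Initial pass — values computed on the first demand:
  t6 = concat([9], [9]) = [9, 9]
  t7 = lenl([9, 9]) = 2
  t8 = min2(-8, -7) = -8
  t10 = min2(2, -8) = -8
  t11 = mul(-8, -8) = 64

Second demand — change propagation:
  no demanded computation ever read a8, so the edit dirties nothing and nothing runs.

The important point: nothing the output needs ever reads a8, so the edit is invisible to it.

t11 now evaluates to 64.
Run set: none (0 run).
Changed values: a8.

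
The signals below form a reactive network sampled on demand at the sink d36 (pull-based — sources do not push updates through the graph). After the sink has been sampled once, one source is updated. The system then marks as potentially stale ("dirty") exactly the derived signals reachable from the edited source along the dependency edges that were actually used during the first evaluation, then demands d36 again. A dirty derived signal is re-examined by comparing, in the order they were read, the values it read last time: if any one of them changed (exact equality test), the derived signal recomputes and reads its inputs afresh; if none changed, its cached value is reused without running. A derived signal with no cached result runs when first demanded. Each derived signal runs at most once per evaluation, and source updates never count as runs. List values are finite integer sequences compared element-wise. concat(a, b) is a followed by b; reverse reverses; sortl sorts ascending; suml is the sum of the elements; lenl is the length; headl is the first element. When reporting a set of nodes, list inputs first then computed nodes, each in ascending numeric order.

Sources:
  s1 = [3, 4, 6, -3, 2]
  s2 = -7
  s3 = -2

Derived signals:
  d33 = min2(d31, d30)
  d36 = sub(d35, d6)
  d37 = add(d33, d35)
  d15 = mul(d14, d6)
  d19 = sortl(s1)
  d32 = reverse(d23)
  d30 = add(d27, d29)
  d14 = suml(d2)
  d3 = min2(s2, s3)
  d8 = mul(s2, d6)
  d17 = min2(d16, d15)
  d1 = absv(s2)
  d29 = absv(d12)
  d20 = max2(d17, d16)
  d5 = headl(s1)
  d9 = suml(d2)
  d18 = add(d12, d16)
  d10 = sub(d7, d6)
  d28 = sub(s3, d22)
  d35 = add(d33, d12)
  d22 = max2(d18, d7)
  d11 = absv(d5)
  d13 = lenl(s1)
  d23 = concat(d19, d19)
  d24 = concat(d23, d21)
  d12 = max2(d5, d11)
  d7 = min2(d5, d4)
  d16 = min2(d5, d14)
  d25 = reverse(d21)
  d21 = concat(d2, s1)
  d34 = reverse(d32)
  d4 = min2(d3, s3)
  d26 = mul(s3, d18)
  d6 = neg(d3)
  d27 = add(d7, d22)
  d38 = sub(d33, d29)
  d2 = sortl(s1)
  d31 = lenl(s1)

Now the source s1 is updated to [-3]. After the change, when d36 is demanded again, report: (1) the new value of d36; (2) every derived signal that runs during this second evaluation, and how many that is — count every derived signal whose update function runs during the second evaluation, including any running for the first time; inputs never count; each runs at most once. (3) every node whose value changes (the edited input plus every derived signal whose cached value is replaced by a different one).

d36 now evaluates to -8.
Run set: d2, d5, d7, d11, d12, d14, d16, d18, d22, d27, d30, d31, d33, d35, d36 (15 run).
Changed values: s1, d2, d5, d14, d16, d18, d22, d27, d30, d31, d33, d35, d36.
The important point: at d29 every value read last time is unchanged, so the dirty flag clears without a run.

Initial pass — values computed on the first demand:
  d2 = sortl([3, 4, 6, -3, 2]) = [-3, 2, 3, 4, 6]
  d3 = min2(-7, -2) = -7
  d4 = min2(-7, -2) = -7
  d5 = headl([3, 4, 6, -3, 2]) = 3
  d6 = neg(-7) = 7
  d7 = min2(3, -7) = -7
  d11 = absv(3) = 3
  d12 = max2(3, 3) = 3
  d14 = suml([-3, 2, 3, 4, 6]) = 12
  d16 = min2(3, 12) = 3
  d18 = add(3, 3) = 6
  d22 = max2(6, -7) = 6
  d27 = add(-7, 6) = -1
  d29 = absv(3) = 3
  d30 = add(-1, 3) = 2
  d31 = lenl([3, 4, 6, -3, 2]) = 5
  d33 = min2(5, 2) = 2
  d35 = add(2, 3) = 5
  d36 = sub(5, 7) = -2

Second demand — change propagation:
  d2: re-runs because s1 [3, 4, 6, -3, 2]->[-3]; new result [-3].
  d5: re-runs because s1 [3, 4, 6, -3, 2]->[-3]; new result -3.
  d7: re-runs because d5 3->-3; new result -7 (unchanged).
  d11: re-runs because d5 3->-3; new result 3 (unchanged).
  d12: re-runs because d5 3->-3; new result 3 (unchanged).
  d14: re-runs because d2 [-3, 2, 3, 4, 6]->[-3]; new result -3.
  d16: re-runs because d5 3->-3; d14 12->-3; new result -3.
  d18: re-runs because d16 3->-3; new result 0.
  d22: re-runs because d18 6->0; new result 0.
  d27: re-runs because d22 6->0; new result -7.
  d29: re-examined; everything it read last time is the same (d12 unchanged) — cache 3 kept, no run.
  d30: re-runs because d27 -1->-7; new result -4.
  d31: re-runs because s1 [3, 4, 6, -3, 2]->[-3]; new result 1.
  d33: re-runs because d31 5->1; d30 2->-4; new result -4.
  d35: re-runs because d33 2->-4; new result -1.
  d36: re-runs because d35 5->-1; new result -8.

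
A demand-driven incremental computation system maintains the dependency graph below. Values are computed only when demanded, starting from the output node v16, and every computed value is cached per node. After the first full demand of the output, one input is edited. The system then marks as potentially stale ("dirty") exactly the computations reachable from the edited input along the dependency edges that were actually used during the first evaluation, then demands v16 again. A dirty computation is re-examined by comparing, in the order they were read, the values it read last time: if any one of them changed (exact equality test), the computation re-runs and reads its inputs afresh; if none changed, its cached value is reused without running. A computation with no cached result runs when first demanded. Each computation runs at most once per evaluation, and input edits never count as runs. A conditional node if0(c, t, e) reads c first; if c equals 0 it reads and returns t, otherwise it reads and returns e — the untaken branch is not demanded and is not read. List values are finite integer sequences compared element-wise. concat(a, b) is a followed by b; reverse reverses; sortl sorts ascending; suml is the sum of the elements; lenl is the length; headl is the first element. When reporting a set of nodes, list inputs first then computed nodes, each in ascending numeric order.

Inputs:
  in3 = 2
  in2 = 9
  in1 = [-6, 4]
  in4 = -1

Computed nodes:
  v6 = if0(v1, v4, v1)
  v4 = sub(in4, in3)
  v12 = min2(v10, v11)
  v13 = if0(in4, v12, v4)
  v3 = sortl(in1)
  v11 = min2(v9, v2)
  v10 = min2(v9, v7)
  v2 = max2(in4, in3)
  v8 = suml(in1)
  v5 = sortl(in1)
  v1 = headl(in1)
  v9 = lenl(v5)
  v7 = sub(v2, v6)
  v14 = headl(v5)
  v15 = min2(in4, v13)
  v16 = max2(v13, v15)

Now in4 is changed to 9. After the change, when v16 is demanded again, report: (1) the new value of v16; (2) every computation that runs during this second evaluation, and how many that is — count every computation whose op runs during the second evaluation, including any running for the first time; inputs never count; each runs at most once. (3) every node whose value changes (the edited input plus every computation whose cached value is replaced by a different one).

New value of v16: 7.
Computations that run: v4, v13, v15, v16 — 4 in total.
Values that change: in4, v4, v13, v15, v16.

First evaluation (everything demanded from the output):
  v4 = sub(-1, 2) = -3
  v13 = if0(in4=-1 -> else branch v4) = -3
  v15 = min2(-1, -3) = -3
  v16 = max2(-3, -3) = -3

Propagation after the edit:
  v4: runs — in4 -1->9; result 7.
  v13: runs — in4 -1->9; v4 -3->7; result 7.
  v15: runs — in4 -1->9; v13 -3->7; result 7.
  v16: runs — v13 -3->7; v15 -3->7; result 7.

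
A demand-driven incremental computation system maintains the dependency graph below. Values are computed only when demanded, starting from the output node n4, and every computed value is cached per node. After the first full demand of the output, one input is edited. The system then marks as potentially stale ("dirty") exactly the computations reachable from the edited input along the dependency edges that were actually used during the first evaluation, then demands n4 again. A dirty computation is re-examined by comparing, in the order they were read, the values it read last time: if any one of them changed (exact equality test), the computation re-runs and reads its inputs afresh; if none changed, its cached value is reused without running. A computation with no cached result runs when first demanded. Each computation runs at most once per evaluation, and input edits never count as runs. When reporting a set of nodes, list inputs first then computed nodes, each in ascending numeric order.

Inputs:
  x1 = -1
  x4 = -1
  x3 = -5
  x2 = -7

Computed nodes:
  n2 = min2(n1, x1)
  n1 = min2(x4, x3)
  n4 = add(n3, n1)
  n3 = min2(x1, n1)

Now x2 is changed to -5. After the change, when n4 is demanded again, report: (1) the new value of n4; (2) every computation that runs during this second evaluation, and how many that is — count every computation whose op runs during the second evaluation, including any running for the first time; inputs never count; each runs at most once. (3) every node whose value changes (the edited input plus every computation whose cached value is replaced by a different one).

First evaluation (everything demanded from the output):
  n1 = min2(-1, -5) = -5
  n3 = min2(-1, -5) = -5
  n4 = add(-5, -5) = -10

Propagation after the edit:
  x2 feeds no computation that the output demands — nothing is marked dirty and nothing runs.

Key observation: x2 is never demanded by the output, so the edit triggers no recomputation at all.

New value of n4: -10.
Computations that run: none — 0 in total.
Values that change: x2.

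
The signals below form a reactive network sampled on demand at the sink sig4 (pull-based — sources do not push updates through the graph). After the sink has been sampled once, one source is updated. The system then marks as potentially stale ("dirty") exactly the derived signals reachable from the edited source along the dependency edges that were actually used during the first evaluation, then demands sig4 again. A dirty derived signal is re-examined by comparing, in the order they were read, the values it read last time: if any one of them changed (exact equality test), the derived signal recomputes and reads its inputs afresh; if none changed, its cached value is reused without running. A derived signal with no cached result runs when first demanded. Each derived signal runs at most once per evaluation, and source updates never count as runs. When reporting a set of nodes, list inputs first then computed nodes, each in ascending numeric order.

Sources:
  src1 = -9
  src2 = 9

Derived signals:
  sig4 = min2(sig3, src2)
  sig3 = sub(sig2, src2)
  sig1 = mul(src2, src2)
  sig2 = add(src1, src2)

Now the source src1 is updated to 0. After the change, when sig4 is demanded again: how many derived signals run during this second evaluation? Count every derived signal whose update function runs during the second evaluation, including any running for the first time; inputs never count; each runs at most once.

Initial pass — values computed on the first demand:
  sig2 = add(-9, 9) = 0
  sig3 = sub(0, 9) = -9
  sig4 = min2(-9, 9) = -9

Second demand — change propagation:
  sig2: re-runs because src1 -9->0; new result 9.
  sig3: re-runs because sig2 0->9; new result 0.
  sig4: re-runs because sig3 -9->0; new result 0.

Run set: sig2, sig3, sig4 (3 run).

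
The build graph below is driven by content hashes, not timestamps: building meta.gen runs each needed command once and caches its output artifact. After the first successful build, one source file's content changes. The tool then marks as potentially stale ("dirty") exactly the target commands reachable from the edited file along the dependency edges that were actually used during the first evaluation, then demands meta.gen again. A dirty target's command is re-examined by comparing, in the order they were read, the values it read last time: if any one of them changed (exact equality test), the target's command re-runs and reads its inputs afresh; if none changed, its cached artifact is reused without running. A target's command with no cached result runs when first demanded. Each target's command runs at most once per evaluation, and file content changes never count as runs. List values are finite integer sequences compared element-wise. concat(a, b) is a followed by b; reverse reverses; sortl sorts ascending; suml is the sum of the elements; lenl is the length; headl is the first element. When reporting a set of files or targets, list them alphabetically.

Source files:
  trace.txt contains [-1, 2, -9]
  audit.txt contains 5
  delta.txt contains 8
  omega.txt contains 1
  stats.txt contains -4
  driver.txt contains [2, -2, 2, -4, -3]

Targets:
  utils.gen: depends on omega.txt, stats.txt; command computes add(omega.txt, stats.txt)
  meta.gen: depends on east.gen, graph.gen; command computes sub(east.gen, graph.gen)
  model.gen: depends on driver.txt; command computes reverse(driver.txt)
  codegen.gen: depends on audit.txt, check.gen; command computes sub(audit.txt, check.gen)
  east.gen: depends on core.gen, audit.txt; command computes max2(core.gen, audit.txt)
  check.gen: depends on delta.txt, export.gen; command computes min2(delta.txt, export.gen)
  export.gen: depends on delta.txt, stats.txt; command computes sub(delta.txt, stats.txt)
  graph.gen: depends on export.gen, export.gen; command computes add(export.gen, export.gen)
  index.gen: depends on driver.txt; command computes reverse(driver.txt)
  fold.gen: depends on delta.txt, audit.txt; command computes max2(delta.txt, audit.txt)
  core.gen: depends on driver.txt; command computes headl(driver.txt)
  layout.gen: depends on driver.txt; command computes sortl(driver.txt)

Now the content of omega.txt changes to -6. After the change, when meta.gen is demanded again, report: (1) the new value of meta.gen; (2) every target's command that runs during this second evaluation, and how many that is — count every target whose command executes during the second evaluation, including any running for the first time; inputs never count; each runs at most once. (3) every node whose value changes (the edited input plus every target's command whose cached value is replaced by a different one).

meta.gen now evaluates to -19.
Run set: none (0 run).
Changed values: omega.txt.
The important point: nothing the output needs ever reads omega.txt, so the edit is invisible to it.

Initial pass — values computed on the first demand:
  core.gen = headl([2, -2, 2, -4, -3]) = 2
  east.gen = max2(2, 5) = 5
  export.gen = sub(8, -4) = 12
  graph.gen = add(12, 12) = 24
  meta.gen = sub(5, 24) = -19

Second demand — change propagation:
  no demanded computation ever read omega.txt, so the edit dirties nothing and nothing runs.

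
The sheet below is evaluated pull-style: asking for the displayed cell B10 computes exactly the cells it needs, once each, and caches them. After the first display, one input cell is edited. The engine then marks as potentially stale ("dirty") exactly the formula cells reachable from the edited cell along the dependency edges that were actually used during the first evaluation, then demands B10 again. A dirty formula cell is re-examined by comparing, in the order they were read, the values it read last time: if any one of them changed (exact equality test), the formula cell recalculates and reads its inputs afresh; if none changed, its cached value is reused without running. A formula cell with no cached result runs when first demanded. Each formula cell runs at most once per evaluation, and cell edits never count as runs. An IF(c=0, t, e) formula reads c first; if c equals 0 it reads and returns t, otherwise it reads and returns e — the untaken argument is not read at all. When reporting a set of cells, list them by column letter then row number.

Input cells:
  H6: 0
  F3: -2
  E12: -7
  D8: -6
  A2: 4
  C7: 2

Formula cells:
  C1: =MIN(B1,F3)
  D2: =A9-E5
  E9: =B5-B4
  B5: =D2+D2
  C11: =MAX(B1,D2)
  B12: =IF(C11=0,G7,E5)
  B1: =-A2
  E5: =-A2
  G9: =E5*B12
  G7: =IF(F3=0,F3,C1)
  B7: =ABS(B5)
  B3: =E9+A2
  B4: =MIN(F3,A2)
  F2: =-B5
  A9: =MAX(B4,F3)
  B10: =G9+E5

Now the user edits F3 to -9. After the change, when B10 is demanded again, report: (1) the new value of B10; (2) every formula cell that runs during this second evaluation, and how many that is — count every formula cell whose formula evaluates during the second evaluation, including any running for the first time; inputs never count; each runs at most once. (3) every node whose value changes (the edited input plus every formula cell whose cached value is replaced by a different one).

Demanding B10 again yields 12.
5 formula cells run: A9, B4, B12, C11, D2.
The nodes whose values change: A9, B4, C11, D2, F3.
Note the absorption at B12: it re-runs yet its value is the same, leaving the output's value untouched.

First demand of the output computes:
  B1 = -(4) = -4
  B4 = MIN(-2, 4) = -2
  A9 = MAX(-2, -2) = -2
  E5 = -(4) = -4
  D2 = -2 - -4 = 2
  C11 = MAX(-4, 2) = 2
  B12 = IF(C11=0: C11=2 -> else branch E5) = -4
  G9 = -4 * -4 = 16
  B10 = 16 + -4 = 12

After the edit, cleaning proceeds:
  B4: a read changed (F3 -2->-9) — executes, giving -9.
  A9: a read changed (B4 -2->-9; F3 -2->-9) — executes, giving -9.
  D2: a read changed (A9 -2->-9) — executes, giving -5.
  C11: a read changed (D2 2->-5) — executes, giving -4.
  B12: a read changed (C11 2->-4) — executes, giving -4 — identical to its old value.
  G9: dirty, but its reads are unchanged (E5 unchanged, B12 unchanged); cached 16 stands.
  B10: dirty, but its reads are unchanged (G9 unchanged, E5 unchanged); cached 12 stands.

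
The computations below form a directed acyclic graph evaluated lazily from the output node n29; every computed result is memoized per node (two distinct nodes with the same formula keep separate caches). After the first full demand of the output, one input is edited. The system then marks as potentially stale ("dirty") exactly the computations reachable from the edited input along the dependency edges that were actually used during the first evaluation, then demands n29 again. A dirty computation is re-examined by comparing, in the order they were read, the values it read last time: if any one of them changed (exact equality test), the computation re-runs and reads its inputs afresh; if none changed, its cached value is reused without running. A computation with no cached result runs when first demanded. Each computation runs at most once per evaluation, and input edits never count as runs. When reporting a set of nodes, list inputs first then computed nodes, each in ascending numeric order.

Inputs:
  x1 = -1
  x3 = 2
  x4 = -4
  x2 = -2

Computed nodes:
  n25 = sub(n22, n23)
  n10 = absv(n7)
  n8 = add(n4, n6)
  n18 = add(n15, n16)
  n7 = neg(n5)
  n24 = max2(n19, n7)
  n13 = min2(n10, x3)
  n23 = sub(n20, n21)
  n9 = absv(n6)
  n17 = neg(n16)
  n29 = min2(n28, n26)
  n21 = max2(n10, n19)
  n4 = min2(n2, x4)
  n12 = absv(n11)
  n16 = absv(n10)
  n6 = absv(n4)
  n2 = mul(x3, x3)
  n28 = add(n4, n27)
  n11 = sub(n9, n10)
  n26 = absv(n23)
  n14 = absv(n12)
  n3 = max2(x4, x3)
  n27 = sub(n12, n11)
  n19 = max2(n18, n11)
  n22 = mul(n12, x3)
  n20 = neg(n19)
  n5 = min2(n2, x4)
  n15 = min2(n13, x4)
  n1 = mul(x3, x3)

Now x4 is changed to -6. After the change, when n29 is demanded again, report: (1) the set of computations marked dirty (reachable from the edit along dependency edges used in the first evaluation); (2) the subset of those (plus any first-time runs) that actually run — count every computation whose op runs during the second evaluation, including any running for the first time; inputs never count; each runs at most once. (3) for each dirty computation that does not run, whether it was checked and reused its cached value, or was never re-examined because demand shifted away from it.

First demand of the output computes:
  n2 = mul(2, 2) = 4
  n4 = min2(4, -4) = -4
  n5 = min2(4, -4) = -4
  n6 = absv(-4) = 4
  n7 = neg(-4) = 4
  n9 = absv(4) = 4
  n10 = absv(4) = 4
  n11 = sub(4, 4) = 0
  n12 = absv(0) = 0
  n13 = min2(4, 2) = 2
  n15 = min2(2, -4) = -4
  n16 = absv(4) = 4
  n18 = add(-4, 4) = 0
  n19 = max2(0, 0) = 0
  n20 = neg(0) = 0
  n21 = max2(4, 0) = 4
  n23 = sub(0, 4) = -4
  n26 = absv(-4) = 4
  n27 = sub(0, 0) = 0
  n28 = add(-4, 0) = -4
  n29 = min2(-4, 4) = -4

After the edit, cleaning proceeds:
  n4: a read changed (x4 -4->-6) — executes, giving -6.
  n5: a read changed (x4 -4->-6) — executes, giving -6.
  n6: a read changed (n4 -4->-6) — executes, giving 6.
  n7: a read changed (n5 -4->-6) — executes, giving 6.
  n9: a read changed (n6 4->6) — executes, giving 6.
  n10: a read changed (n7 4->6) — executes, giving 6.
  n11: a read changed (n9 4->6; n10 4->6) — executes, giving 0 — identical to its old value.
  n12: dirty, but its reads are unchanged (n11 unchanged); cached 0 stands.
  n13: a read changed (n10 4->6) — executes, giving 2 — identical to its old value.
  n15: a read changed (x4 -4->-6) — executes, giving -6.
  n16: a read changed (n10 4->6) — executes, giving 6.
  n18: a read changed (n15 -4->-6; n16 4->6) — executes, giving 0 — identical to its old value.
  n19: dirty, but its reads are unchanged (n18 unchanged, n11 unchanged); cached 0 stands.
  n20: dirty, but its reads are unchanged (n19 unchanged); cached 0 stands.
  n21: a read changed (n10 4->6) — executes, giving 6.
  n23: a read changed (n21 4->6) — executes, giving -6.
  n26: a read changed (n23 -4->-6) — executes, giving 6.
  n27: dirty, but its reads are unchanged (n12 unchanged, n11 unchanged); cached 0 stands.
  n28: a read changed (n4 -4->-6) — executes, giving -6.
  n29: a read changed (n28 -4->-6; n26 4->6) — executes, giving -6.

Note where the cutoff bites: n12 is checked, finds nothing changed, and keeps its cache.

The edit dirties: n4, n5, n6, n7, n9, n10, n11, n12, n13, n15, n16, n18, n19, n20, n21, n23, n26, n27, n28, n29.
16 computations run: n4, n5, n6, n7, n9, n10, n11, n13, n15, n16, n18, n21, n23, n26, n28, n29.
Cache hits after checking: n12, n19, n20, n27.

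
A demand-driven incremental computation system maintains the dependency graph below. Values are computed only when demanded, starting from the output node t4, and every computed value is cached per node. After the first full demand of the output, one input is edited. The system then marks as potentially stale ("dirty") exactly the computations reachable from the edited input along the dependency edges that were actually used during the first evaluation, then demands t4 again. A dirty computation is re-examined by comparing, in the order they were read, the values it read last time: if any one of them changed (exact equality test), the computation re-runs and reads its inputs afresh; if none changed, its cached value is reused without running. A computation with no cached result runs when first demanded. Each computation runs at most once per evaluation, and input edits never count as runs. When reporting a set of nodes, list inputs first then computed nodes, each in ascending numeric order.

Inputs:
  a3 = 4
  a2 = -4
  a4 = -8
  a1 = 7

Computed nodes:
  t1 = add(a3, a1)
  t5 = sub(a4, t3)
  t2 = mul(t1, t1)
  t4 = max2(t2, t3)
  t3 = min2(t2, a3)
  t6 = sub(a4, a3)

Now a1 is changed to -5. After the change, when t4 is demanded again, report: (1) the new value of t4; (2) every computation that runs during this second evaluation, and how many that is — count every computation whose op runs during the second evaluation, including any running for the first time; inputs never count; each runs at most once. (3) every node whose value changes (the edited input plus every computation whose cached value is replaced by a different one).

New value of t4: 1.
Computations that run: t1, t2, t3, t4 — 4 in total.
Values that change: a1, t1, t2, t3, t4.

First evaluation (everything demanded from the output):
  t1 = add(4, 7) = 11
  t2 = mul(11, 11) = 121
  t3 = min2(121, 4) = 4
  t4 = max2(121, 4) = 121

Propagation after the edit:
  t1: runs — a1 7->-5; result -1.
  t2: runs — t1 11->-1; t1 11->-1; result 1.
  t3: runs — t2 121->1; result 1.
  t4: runs — t2 121->1; t3 4->1; result 1.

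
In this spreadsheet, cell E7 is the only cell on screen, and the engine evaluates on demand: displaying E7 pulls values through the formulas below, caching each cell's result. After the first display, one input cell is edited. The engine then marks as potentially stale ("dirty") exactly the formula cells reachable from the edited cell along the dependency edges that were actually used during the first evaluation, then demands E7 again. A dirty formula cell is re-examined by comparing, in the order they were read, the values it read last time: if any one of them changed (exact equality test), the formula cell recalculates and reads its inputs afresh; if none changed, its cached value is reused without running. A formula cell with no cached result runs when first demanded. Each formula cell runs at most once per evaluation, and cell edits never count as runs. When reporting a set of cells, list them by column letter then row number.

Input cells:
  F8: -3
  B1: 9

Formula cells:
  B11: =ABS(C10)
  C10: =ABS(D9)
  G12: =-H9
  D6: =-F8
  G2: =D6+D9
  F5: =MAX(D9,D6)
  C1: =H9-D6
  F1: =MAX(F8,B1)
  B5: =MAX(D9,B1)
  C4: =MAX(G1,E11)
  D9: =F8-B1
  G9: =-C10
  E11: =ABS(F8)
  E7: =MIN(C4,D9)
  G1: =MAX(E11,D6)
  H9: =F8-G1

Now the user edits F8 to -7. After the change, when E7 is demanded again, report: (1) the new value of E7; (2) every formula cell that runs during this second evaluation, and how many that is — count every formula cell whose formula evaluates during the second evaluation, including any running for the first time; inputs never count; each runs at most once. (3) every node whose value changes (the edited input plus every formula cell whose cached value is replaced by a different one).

E7 now evaluates to -16.
Run set: C4, D6, D9, E7, E11, G1 (6 run).
Changed values: C4, D6, D9, E7, E11, F8, G1.

Initial pass — values computed on the first demand:
  D6 = -(-3) = 3
  D9 = -3 - 9 = -12
  E11 = ABS(-3) = 3
  G1 = MAX(3, 3) = 3
  C4 = MAX(3, 3) = 3
  E7 = MIN(3, -12) = -12

Second demand — change propagation:
  D6: re-runs because F8 -3->-7; new result 7.
  D9: re-runs because F8 -3->-7; new result -16.
  E11: re-runs because F8 -3->-7; new result 7.
  G1: re-runs because E11 3->7; D6 3->7; new result 7.
  C4: re-runs because G1 3->7; E11 3->7; new result 7.
  E7: re-runs because C4 3->7; D9 -12->-16; new result -16.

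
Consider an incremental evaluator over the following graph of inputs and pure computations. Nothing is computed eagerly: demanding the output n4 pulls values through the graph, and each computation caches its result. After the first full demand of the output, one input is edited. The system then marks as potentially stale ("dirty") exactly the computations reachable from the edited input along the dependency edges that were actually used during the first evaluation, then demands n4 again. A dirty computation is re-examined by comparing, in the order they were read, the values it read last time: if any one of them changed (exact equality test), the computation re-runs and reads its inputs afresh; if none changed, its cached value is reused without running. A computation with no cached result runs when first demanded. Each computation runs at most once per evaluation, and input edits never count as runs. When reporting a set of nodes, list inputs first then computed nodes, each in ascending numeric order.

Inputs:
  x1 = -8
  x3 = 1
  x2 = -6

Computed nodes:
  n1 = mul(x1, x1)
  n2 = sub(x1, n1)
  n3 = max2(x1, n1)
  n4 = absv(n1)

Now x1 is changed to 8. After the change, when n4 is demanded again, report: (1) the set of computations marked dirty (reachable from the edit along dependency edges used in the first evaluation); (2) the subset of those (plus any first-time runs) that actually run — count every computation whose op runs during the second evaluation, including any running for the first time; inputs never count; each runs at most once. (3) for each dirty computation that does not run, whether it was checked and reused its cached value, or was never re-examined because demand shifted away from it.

Initial pass — values computed on the first demand:
  n1 = mul(-8, -8) = 64
  n4 = absv(64) = 64

Second demand — change propagation:
  n1: re-runs because x1 -8->8; x1 -8->8; new result 64 (unchanged).
  n4: re-examined; everything it read last time is the same (n1 unchanged) — cache 64 kept, no run.

The important point: n1 recomputes to an identical value, and the output ends up unchanged.

Dirty set: n1, n4.
Run set: n1 (1 run).
Re-examined without running (cache reused): n4.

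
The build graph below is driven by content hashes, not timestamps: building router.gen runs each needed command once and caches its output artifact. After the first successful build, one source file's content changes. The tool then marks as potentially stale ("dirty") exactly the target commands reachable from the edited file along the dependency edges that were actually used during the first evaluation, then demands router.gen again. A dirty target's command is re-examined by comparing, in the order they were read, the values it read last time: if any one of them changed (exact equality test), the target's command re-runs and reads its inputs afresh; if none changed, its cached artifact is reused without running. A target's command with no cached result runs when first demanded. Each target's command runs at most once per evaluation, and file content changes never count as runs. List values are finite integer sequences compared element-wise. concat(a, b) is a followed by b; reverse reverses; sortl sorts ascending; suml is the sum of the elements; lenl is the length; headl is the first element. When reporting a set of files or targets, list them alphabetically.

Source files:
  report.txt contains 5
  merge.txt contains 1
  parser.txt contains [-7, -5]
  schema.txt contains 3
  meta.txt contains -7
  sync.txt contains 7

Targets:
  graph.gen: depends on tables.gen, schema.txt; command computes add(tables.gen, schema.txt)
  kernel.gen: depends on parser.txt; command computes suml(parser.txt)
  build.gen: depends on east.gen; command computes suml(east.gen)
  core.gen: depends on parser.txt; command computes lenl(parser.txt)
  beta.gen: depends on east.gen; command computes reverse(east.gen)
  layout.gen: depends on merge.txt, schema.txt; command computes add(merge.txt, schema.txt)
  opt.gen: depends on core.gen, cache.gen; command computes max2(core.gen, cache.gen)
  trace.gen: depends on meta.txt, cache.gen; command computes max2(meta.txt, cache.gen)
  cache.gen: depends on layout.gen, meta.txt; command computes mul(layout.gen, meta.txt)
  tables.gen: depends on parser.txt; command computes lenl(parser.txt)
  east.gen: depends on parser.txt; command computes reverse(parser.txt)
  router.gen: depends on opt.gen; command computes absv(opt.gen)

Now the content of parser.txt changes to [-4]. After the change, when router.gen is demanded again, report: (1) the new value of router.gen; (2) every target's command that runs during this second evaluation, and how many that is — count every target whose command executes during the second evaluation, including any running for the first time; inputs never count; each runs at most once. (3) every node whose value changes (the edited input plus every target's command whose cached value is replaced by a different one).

router.gen now evaluates to 1.
Run set: core.gen, opt.gen, router.gen (3 run).
Changed values: core.gen, opt.gen, parser.txt, router.gen.

Initial pass — values computed on the first demand:
  core.gen = lenl([-7, -5]) = 2
  layout.gen = add(1, 3) = 4
  cache.gen = mul(4, -7) = -28
  opt.gen = max2(2, -28) = 2
  router.gen = absv(2) = 2

Second demand — change propagation:
  core.gen: re-runs because parser.txt [-7, -5]->[-4]; new result 1.
  opt.gen: re-runs because core.gen 2->1; new result 1.
  router.gen: re-runs because opt.gen 2->1; new result 1.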